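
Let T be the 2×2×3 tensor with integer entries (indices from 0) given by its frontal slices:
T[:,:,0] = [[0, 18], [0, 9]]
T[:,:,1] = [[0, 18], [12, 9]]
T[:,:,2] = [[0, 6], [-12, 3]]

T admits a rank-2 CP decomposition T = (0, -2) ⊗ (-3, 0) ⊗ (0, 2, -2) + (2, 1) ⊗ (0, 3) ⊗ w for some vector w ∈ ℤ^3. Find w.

w = (3, 3, 1)

Subtract the known terms from T to get the rank-1 residual R = (2, 1) ⊗ (0, 3) ⊗ w, so R[i,j,k] = a[i]·b[j]·w[k]. Pick indices with nonzero a[0]·b[1] = (2)·(3) = 6. Only the fibre through (0,1,·) is needed: R[0,1,:] = T[0,1,:] − Σₗ aₗ[0]bₗ[1]cₗ = [18, 18, 6] − (0)·(0)·(0, 2, -2) = [18, 18, 6]. Then w[k] = R[0,1,k] / 6 for each k, giving w = [18, 18, 6] / 6 = (3, 3, 1).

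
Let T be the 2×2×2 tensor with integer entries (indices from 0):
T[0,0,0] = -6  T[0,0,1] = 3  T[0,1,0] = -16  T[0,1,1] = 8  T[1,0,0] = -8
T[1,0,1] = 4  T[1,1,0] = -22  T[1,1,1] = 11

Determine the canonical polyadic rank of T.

Lower bound: the mode-2 unfolding of T (rows indexed by j, columns by (i,k) = (0,0), (0,1), (1,0), (1,1)) is [[-6, 3, -8, 4], [-16, 8, -22, 11]].
There the 2×2 minor on rows j ∈ {0, 1}, columns (i,k) ∈ {(0,0), (1,0)} is det [[-6, -8], [-16, -22]] = 4 ≠ 0, so this unfolding has rank ≥ 2; CP rank is at least every unfolding rank, so rank(T) ≥ 2. (Unfolding ranks only ever bound the CP rank from below — rank(T) can be strictly larger than all of them — so the matching upper bound has to come from an explicit 2-term decomposition.)
Upper bound — finding two terms. Every mode-3 slice of T is a multiple of one matrix: T[:,:,k] = c[k]·M with c = (2, -1) and M = [[-3, -8], [-4, -11]] (rows indexed by i, columns by j). So it suffices to write M as a sum of two rank-1 matrices.
Splitting M by its rows (i = 0, 1), M = (1, 0)(-3, -8)ᵀ + (0, 1)(-4, -11)ᵀ.
Hence T = (1, 0) ∘ (-3, -8) ∘ (2, -1) + (0, 1) ∘ (-4, -11) ∘ (2, -1), so rank(T) ≤ 2.
These bounds meet, so rank(T) = 2.
Check entry T[1,0,0] = -8: (0)·(-3)·(2) + (1)·(-4)·(2) = -8.

2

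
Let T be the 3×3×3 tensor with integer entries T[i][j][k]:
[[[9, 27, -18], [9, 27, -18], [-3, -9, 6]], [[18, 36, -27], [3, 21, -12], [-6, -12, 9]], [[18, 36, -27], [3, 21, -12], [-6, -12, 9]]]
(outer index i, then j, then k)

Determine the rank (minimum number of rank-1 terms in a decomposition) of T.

Lower bound: in the mode-2 unfolding of T (rows indexed by j, columns by (i,k)) the 2×2 minor on rows j ∈ {0, 1}, columns (i,k) ∈ {(0,0), (1,0)} is det [[9, 18], [9, 3]] = -135 ≠ 0, so that unfolding has rank ≥ 2 and hence rank(T) ≥ 2 (CP rank is at least every unfolding rank, though it can be larger).
Upper bound: with S_k = T[:,:,k], the two rank-1 terms a₁b₁ᵀ, a₂b₂ᵀ are the rank-1 members of the pencil x·S₀ + y·S₁.
The 2×2 minor of x·S₀ + y·S₁ on rows {0,1}, columns {0,1} is −135·x² − 540·xy − 405·y² = (-135)·(x + 3·y)(x + y), vanishing at (x:y) = (3:-1) and (1:-1).
M₁ = 3·S₀ − S₁ = [[0, 0, 0], [18, -12, -6], [18, -12, -6]] = 6·(0, 1, 1)(3, -2, -1)ᵀ and M₂ = S₀ − S₁ = [[-18, -18, 6], [-18, -18, 6], [-18, -18, 6]] = (-6)·(1, 1, 1)(3, 3, -1)ᵀ, so take a₁ = (0, 1, 1), b₁ = (3, -2, -1), a₂ = (1, 1, 1), b₂ = (3, 3, -1).
Each slice is an integer combination of E₁ = a₁b₁ᵀ and E₂ = a₂b₂ᵀ: S₀ = 3·E₁ + 3·E₂, S₁ = 3·E₁ + 9·E₂, S₂ = −3·E₁ − 6·E₂; reading off coefficients, c₁ = (3, 3, -3) and c₂ = (3, 9, -6).
Hence T = (0, 1, 1) ⊗ (3, -2, -1) ⊗ (3, 3, -3) + (1, 1, 1) ⊗ (3, 3, -1) ⊗ (3, 9, -6), so rank(T) ≤ 2.
These bounds meet, so rank(T) = 2.

2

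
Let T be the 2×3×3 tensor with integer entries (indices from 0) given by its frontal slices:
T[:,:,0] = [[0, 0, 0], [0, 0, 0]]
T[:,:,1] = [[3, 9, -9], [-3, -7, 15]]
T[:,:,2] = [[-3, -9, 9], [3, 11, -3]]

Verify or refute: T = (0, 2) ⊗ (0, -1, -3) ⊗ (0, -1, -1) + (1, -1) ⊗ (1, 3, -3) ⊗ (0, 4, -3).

Reconstruct entry (0,0,1) from the claimed factors: Σₗ aₗ[0]bₗ[0]cₗ[1] = (0)·(0)·(-1) + (1)·(1)·(4) = 4, but T[0,0,1] = 3. The claim is false.

No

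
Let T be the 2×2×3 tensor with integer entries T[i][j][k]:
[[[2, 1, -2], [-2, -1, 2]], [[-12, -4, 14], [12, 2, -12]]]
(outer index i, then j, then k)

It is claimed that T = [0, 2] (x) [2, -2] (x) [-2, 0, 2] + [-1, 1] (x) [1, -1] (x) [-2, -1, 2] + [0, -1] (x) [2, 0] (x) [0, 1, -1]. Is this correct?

Reconstruct entry (1,0,0) from the claimed factors: Σₗ aₗ[1]bₗ[0]cₗ[0] = (2)·(2)·(-2) + (1)·(1)·(-2) + (-1)·(2)·(0) = -10, but T[1,0,0] = -12. The claim is false.

No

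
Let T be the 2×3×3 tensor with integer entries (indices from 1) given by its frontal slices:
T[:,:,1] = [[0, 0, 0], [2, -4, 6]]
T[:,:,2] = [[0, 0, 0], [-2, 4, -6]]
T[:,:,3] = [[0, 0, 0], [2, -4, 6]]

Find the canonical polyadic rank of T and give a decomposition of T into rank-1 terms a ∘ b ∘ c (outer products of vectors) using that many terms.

rank(T) = 1

Lower bound: T ≠ 0 (e.g. T[2,1,1] = 2), so rank(T) ≥ 1.
Upper bound: the mode-1 fibre T[:,1,1] = [0, 2] gives a = [0, 1] (primitive direction); the mode-2 fibre T[2,:,1] = [2, -4, 6] gives b = [1, -2, 3]; then c[k] = T[2,1,k] / (a[2]·b[1]) = [2, -2, 2] / 1 = [2, -2, 2].
Expanding [0, 1] ∘ [1, -2, 3] ∘ [2, -2, 2] reproduces all 18 entries of T, so T = [0, 1] ∘ [1, -2, 3] ∘ [2, -2, 2] and rank(T) ≤ 1.
These bounds meet, so rank(T) = 1.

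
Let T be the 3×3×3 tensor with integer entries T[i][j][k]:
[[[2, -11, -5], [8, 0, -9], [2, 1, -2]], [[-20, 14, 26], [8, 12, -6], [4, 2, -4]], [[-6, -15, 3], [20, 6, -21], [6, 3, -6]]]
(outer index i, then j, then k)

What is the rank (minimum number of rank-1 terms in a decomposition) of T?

Lower bound: in the mode-1 unfolding of T (rows indexed by i, columns by (j,k)) the 2×2 minor on rows i ∈ {0, 1}, columns (j,k) ∈ {(0,0), (0,1)} is det [[2, -11], [-20, 14]] = -192 ≠ 0, so that unfolding has rank ≥ 2 and hence rank(T) ≥ 2 (CP rank is at least every unfolding rank, though it can be larger).
Upper bound: with S_k = T[:,:,k], the two rank-1 terms a₁b₁ᵀ, a₂b₂ᵀ are the rank-1 members of the pencil x·S₀ + y·S₁.
The 2×2 minor of x·S₀ + y·S₁ on rows {0,1}, columns {0,1} is 176·x² − 176·xy − 132·y² = 44·(2·x − 3·y)(2·x + y), vanishing at (x:y) = (3:2) and (1:-2).
M₁ = 3·S₀ + 2·S₁ = [[-16, 24, 8], [-32, 48, 16], [-48, 72, 24]] = (-8)·[1, 2, 3][2, -3, -1]ᵀ and M₂ = S₀ − 2·S₁ = [[24, 8, 0], [-48, -16, 0], [24, 8, 0]] = 8·[1, -2, 1][3, 1, 0]ᵀ, so take a₁ = [1, 2, 3], b₁ = [2, -3, -1], a₂ = [1, -2, 1], b₂ = [3, 1, 0].
Each slice is an integer combination of E₁ = a₁b₁ᵀ and E₂ = a₂b₂ᵀ: S₀ = −2·E₁ + 2·E₂, S₁ = −E₁ − 3·E₂, S₂ = 2·E₁ − 3·E₂; reading off coefficients, c₁ = [-2, -1, 2] and c₂ = [2, -3, -3].
Hence T = [1, 2, 3] ∘ [2, -3, -1] ∘ [-2, -1, 2] + [1, -2, 1] ∘ [3, 1, 0] ∘ [2, -3, -3], so rank(T) ≤ 2.
These bounds meet, so rank(T) = 2.

2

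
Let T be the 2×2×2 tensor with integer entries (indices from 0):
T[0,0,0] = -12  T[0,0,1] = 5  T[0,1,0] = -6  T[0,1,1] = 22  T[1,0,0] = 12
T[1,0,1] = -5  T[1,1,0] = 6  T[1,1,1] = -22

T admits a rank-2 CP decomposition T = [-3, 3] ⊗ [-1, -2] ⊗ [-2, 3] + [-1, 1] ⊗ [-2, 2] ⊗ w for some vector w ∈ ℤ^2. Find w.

w = [-3, -2]

Subtract the known terms from T to get the rank-1 residual R = [-1, 1] ⊗ [-2, 2] ⊗ w, so R[i,j,k] = a[i]·b[j]·w[k]. Pick indices with nonzero a[0]·b[0] = (-1)·(-2) = 2. Only the fibre through (0,0,·) is needed: R[0,0,:] = T[0,0,:] − Σₗ aₗ[0]bₗ[0]cₗ = [-12, 5] − (-3)·(-1)·[-2, 3] = [-6, -4]. Then w[k] = R[0,0,k] / 2 for each k, giving w = [-6, -4] / 2 = [-3, -2].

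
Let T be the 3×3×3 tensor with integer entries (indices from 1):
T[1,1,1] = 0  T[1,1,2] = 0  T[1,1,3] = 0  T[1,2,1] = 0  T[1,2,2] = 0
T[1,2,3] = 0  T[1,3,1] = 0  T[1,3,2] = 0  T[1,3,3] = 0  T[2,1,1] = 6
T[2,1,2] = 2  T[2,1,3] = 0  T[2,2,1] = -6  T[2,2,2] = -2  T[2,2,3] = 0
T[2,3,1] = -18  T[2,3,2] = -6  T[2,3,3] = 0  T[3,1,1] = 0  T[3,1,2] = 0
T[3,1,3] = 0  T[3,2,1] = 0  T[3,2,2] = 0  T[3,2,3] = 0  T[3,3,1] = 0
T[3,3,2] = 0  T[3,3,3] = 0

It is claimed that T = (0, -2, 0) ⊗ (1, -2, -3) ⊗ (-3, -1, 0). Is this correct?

No

Reconstruct entry (2,2,1) from the claimed factors: Σₗ aₗ[2]bₗ[2]cₗ[1] = (-2)·(-2)·(-3) = -12, but T[2,2,1] = -6. The claim is false.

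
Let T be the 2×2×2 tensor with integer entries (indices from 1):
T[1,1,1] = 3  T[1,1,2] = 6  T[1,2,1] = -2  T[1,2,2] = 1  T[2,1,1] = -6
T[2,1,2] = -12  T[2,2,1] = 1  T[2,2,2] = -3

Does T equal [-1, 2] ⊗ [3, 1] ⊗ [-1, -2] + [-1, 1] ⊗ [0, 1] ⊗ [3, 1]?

Yes

Reconstruct entrywise from the claimed factors. For example, T[2,1,2] = -12 and Σₗ aₗ[2]bₗ[1]cₗ[2] = (2)·(3)·(-2) + (1)·(0)·(1) = -12; checking all 8 entries, every one matches. The claim holds.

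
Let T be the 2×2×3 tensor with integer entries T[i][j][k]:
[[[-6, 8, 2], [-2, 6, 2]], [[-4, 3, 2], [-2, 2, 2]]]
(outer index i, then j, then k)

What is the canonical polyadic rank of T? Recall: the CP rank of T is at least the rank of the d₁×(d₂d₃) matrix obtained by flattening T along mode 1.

Lower bound: the mode-3 unfolding of T (rows indexed by k, columns by (i,j) = (0,0), (0,1), (1,0), (1,1)) is [[-6, -2, -4, -2], [8, 6, 3, 2], [2, 2, 2, 2]].
There the 3×3 minor on rows k ∈ {0, 1, 2}, columns (i,j) ∈ {(0,0), (0,1), (1,0)} is det [[-6, -2, -4], [8, 6, 3], [2, 2, 2]] = -32 ≠ 0, so this unfolding has rank ≥ 3; CP rank is at least every unfolding rank, so rank(T) ≥ 3. (Unfolding ranks only ever bound the CP rank from below — rank(T) can be strictly larger than all of them — so the matching upper bound has to come from an explicit 3-term decomposition.)
Upper bound: T is a sum of 3 rank-1 terms, T = [1, 0] ⊗ [1, 1] ⊗ [2, 2, -2] + [2, 1] ⊗ [1, 1] ⊗ [0, 1, 2] + [2, 1] ⊗ [2, 1] ⊗ [-2, 1, 0] (one valid choice — decompositions are not unique — normalised so each a, b is primitive with positive first nonzero entry; check it by expanding all entries), so rank(T) ≤ 3.
These bounds meet, so rank(T) = 3.

3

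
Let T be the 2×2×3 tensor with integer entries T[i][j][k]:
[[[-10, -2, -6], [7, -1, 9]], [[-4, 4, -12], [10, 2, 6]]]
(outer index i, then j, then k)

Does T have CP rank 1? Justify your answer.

No

The mode-3 unfolding of T (rows indexed by k, columns by (i,j) = (0,0), (0,1), (1,0), (1,1)) is [[-10, 7, -4, 10], [-2, -1, 4, 2], [-6, 9, -12, 6]].
There the 2×2 minor on rows k ∈ {0, 1}, columns (i,j) ∈ {(0,0), (0,1)} is det [[-10, 7], [-2, -1]] = 24 ≠ 0, so this unfolding has rank ≥ 2; CP rank is at least every unfolding rank, so rank(T) ≥ 2.
In particular rank(T) ≥ 2 > 1, so T is not rank-1.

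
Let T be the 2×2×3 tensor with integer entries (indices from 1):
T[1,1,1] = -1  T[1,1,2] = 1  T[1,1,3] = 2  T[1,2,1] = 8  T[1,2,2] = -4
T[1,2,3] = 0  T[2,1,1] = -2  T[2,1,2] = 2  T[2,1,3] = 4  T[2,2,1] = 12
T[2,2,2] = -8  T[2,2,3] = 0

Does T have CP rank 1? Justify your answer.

The mode-3 unfolding of T (rows indexed by k, columns by (i,j) = (1,1), (1,2), (2,1), (2,2)) is [[-1, 8, -2, 12], [1, -4, 2, -8], [2, 0, 4, 0]].
There the 3×3 minor on rows k ∈ {1, 2, 3}, columns (i,j) ∈ {(1,1), (1,2), (2,2)} is det [[-1, 8, 12], [1, -4, -8], [2, 0, 0]] = -32 ≠ 0, so this unfolding has rank ≥ 3; CP rank is at least every unfolding rank, so rank(T) ≥ 3.
In particular rank(T) ≥ 3 > 1, so T is not rank-1.

No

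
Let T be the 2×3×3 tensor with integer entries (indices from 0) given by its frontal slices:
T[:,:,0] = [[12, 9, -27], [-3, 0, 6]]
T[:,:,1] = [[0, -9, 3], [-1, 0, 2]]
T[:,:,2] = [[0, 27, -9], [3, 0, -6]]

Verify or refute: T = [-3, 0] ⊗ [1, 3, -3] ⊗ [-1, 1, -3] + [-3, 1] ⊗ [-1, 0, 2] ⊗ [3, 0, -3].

No

Reconstruct entry (0,0,1) from the claimed factors: Σₗ aₗ[0]bₗ[0]cₗ[1] = (-3)·(1)·(1) + (-3)·(-1)·(0) = -3, but T[0,0,1] = 0. The claim is false.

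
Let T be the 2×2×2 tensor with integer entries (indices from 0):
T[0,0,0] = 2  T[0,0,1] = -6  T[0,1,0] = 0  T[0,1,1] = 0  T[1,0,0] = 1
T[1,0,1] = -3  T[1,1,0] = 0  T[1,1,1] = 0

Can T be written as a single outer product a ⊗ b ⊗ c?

Yes

If T = a ⊗ b ⊗ c then every fibre of T is a multiple of the corresponding factor, so read the factors off the fibres through the nonzero entry T[0,0,0] = 2.
The mode-1 fibre T[:,0,0] = [2, 1] gives a = [2, 1] (primitive direction); the mode-2 fibre T[0,:,0] = [2, 0] gives b = [1, 0]; then c[k] = T[0,0,k] / (a[0]·b[0]) = [2, -6] / 2 = [1, -3].
Expanding [2, 1] ⊗ [1, 0] ⊗ [1, -3] reproduces all 8 entries of T, so T = [2, 1] ⊗ [1, 0] ⊗ [1, -3] and rank(T) ≤ 1.
Equivalently every frontal slice T[:,:,k] is c[k] times the rank-1 matrix [2, 1] ⊗ [1, 0]. So T has rank 1 (it is nonzero).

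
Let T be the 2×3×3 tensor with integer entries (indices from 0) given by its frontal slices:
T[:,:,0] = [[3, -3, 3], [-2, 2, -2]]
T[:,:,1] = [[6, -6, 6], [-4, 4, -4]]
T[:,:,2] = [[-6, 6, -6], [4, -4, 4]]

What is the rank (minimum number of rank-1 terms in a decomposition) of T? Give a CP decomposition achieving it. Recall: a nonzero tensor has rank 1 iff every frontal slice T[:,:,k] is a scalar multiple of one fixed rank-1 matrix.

Lower bound: T ≠ 0 (e.g. T[0,0,0] = 3), so rank(T) ≥ 1.
Upper bound: if T = a (x) b (x) c then every fibre of T is a multiple of the corresponding factor, so read the factors off the fibres through the nonzero entry T[0,0,0] = 3.
The mode-1 fibre T[:,0,0] = [3, -2] gives a = [3, -2] (primitive direction); the mode-2 fibre T[0,:,0] = [3, -3, 3] gives b = [1, -1, 1]; then c[k] = T[0,0,k] / (a[0]·b[0]) = [3, 6, -6] / 3 = [1, 2, -2].
Expanding [3, -2] (x) [1, -1, 1] (x) [1, 2, -2] reproduces all 18 entries of T, so T = [3, -2] (x) [1, -1, 1] (x) [1, 2, -2] and rank(T) ≤ 1.
These bounds meet, so rank(T) = 1.
Check entry T[0,2,0] = 3: (3)·(1)·(1) = 3.

rank(T) = 1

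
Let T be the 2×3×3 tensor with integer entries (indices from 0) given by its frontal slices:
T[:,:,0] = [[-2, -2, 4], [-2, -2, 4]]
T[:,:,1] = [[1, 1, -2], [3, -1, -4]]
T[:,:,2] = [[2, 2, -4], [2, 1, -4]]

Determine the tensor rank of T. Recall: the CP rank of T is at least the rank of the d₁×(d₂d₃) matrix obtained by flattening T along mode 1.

Lower bound: the mode-2 unfolding of T (rows indexed by j, columns by (i,k) = (0,0), (0,1), (0,2), (1,0), (1,1), (1,2)) is [[-2, 1, 2, -2, 3, 2], [-2, 1, 2, -2, -1, 1], [4, -2, -4, 4, -4, -4]].
There the 3×3 minor on rows j ∈ {0, 1, 2}, columns (i,k) ∈ {(0,0), (1,1), (1,2)} is det [[-2, 3, 2], [-2, -1, 1], [4, -4, -4]] = -4 ≠ 0, so this unfolding has rank ≥ 3; CP rank is at least every unfolding rank, so rank(T) ≥ 3. (Unfolding ranks only ever bound the CP rank from below — rank(T) can be strictly larger than all of them — so the matching upper bound has to come from an explicit 3-term decomposition.)
Upper bound: T is a sum of 3 rank-1 terms, T = [0, 1] ⊗ [0, 1, 0] ⊗ [0, 0, -1] + [0, 1] ⊗ [1, -1, -1] ⊗ [0, 2, 0] + [1, 1] ⊗ [1, 1, -2] ⊗ [-2, 1, 2] (written with every a and b primitive with positive leading entry and the scale carried by c; CP decompositions are not unique, and this one is verified by expanding entrywise), so rank(T) ≤ 3.
These bounds meet, so rank(T) = 3.

3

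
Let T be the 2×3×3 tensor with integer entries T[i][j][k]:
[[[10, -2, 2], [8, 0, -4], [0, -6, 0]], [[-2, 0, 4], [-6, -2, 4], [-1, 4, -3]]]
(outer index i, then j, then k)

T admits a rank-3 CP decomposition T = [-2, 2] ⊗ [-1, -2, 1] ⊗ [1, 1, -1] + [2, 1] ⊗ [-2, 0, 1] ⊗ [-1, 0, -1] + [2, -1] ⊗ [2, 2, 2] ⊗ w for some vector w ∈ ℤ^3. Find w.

Subtract the known terms from T to get the rank-1 residual R = [2, -1] ⊗ [2, 2, 2] ⊗ w, so R[i,j,k] = a[i]·b[j]·w[k]. Pick indices with nonzero a[0]·b[0] = (2)·(2) = 4. Only the fibre through (0,0,·) is needed: R[0,0,:] = T[0,0,:] − Σₗ aₗ[0]bₗ[0]cₗ = [10, -2, 2] − (-2)·(-1)·[1, 1, -1] − (2)·(-2)·[-1, 0, -1] = [4, -4, 0]. Then w[k] = R[0,0,k] / 4 for each k, giving w = [4, -4, 0] / 4 = [1, -1, 0].

w = [1, -1, 0]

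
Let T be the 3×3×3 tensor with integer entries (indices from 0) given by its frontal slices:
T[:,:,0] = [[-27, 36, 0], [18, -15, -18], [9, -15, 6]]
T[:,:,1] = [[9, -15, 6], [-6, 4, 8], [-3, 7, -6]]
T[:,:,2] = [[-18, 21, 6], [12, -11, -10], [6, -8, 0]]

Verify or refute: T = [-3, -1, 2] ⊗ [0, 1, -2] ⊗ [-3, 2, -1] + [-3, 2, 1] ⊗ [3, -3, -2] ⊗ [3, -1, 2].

Yes

Reconstruct entrywise from the claimed factors. For example, T[1,1,0] = -15 and Σₗ aₗ[1]bₗ[1]cₗ[0] = (-1)·(1)·(-3) + (2)·(-3)·(3) = -15; checking all 27 entries, every one matches. The claim holds.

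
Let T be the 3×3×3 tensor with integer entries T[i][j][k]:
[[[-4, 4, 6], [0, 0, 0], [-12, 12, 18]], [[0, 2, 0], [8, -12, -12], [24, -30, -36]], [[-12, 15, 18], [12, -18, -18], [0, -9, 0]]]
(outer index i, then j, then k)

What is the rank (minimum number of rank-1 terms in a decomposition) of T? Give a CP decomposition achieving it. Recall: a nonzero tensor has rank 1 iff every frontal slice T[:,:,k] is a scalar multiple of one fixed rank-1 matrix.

rank(T) = 2

Lower bound: the mode-2 unfolding of T (rows indexed by j, columns by (i,k) = (0,0), (0,1), (0,2), (1,0), (1,1), (1,2), (2,0), (2,1), (2,2)) is [[-4, 4, 6, 0, 2, 0, -12, 15, 18], [0, 0, 0, 8, -12, -12, 12, -18, -18], [-12, 12, 18, 24, -30, -36, 0, -9, 0]].
There the 2×2 minor on rows j ∈ {0, 1}, columns (i,k) ∈ {(0,0), (1,0)} is det [[-4, 0], [0, 8]] = -32 ≠ 0, so this unfolding has rank ≥ 2; CP rank is at least every unfolding rank, so rank(T) ≥ 2. (This is only a lower bound: in general the CP rank may exceed every unfolding rank, so we still need to exhibit 2 rank-1 terms summing to T.)
Upper bound — finding two terms. Write S_k = T[:,:,k] for the frontal slices: S₀ = [[-4, 0, -12], [0, 8, 24], [-12, 12, 0]], S₁ = [[4, 0, 12], [2, -12, -30], [15, -18, -9]], S₂ = [[6, 0, 18], [0, -12, -36], [18, -18, 0]].
If T = a₁ (x) b₁ (x) c₁ + a₂ (x) b₂ (x) c₂ then each S_k = c₁[k]·a₁b₁ᵀ + c₂[k]·a₂b₂ᵀ. S₀ and S₁ are linearly independent, so a₁b₁ᵀ and a₂b₂ᵀ must span the same plane of matrices: they are the rank-1 matrices of the form x·S₀ + y·S₁.
The 2×2 minor of x·S₀ + y·S₁ on rows {0,1}, columns {0,1} is −32·x² + 80·xy − 48·y² = (-16)·(2·x − 3·y)(x − y), vanishing at (x:y) = (3:2) and (1:1).
M₁ = 3·S₀ + 2·S₁ = [[-4, 0, -12], [4, 0, 12], [-6, 0, -18]] = (-2)·[2, -2, 3][1, 0, 3]ᵀ and M₂ = S₀ + S₁ = [[0, 0, 0], [2, -4, -6], [3, -6, -9]] = [0, 2, 3][1, -2, -3]ᵀ, so take a₁ = [2, -2, 3], b₁ = [1, 0, 3], a₂ = [0, 2, 3], b₂ = [1, -2, -3].
Each slice is an integer combination of E₁ = a₁b₁ᵀ and E₂ = a₂b₂ᵀ: S₀ = −2·E₁ − 2·E₂, S₁ = 2·E₁ + 3·E₂, S₂ = 3·E₁ + 3·E₂; reading off coefficients, c₁ = [-2, 2, 3] and c₂ = [-2, 3, 3].
Hence T = [2, -2, 3] (x) [1, 0, 3] (x) [-2, 2, 3] + [0, 2, 3] (x) [1, -2, -3] (x) [-2, 3, 3], so rank(T) ≤ 2.
These bounds meet, so rank(T) = 2.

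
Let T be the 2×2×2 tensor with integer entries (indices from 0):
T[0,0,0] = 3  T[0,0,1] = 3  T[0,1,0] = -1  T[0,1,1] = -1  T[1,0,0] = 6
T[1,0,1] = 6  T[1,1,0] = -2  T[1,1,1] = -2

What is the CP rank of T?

Lower bound: T ≠ 0 (e.g. T[0,0,0] = 3), so rank(T) ≥ 1.
Upper bound: if T = a ⊗ b ⊗ c then every fibre of T is a multiple of the corresponding factor, so read the factors off the fibres through the nonzero entry T[0,0,0] = 3.
The mode-1 fibre T[:,0,0] = [3, 6] gives a = [1, 2] (primitive direction); the mode-2 fibre T[0,:,0] = [3, -1] gives b = [3, -1]; then c[k] = T[0,0,k] / (a[0]·b[0]) = [3, 3] / 3 = [1, 1].
Expanding [1, 2] ⊗ [3, -1] ⊗ [1, 1] reproduces all 8 entries of T, so T = [1, 2] ⊗ [3, -1] ⊗ [1, 1] and rank(T) ≤ 1.
These bounds meet, so rank(T) = 1.

1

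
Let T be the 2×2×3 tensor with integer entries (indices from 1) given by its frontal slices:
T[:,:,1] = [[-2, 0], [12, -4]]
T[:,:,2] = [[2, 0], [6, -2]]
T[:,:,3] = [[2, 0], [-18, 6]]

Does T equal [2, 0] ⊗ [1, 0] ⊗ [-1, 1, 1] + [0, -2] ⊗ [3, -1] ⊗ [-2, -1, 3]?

Reconstruct entrywise from the claimed factors. For example, T[2,1,2] = 6 and Σₗ aₗ[2]bₗ[1]cₗ[2] = (0)·(1)·(1) + (-2)·(3)·(-1) = 6; checking all 12 entries, every one matches. The claim holds.

Yes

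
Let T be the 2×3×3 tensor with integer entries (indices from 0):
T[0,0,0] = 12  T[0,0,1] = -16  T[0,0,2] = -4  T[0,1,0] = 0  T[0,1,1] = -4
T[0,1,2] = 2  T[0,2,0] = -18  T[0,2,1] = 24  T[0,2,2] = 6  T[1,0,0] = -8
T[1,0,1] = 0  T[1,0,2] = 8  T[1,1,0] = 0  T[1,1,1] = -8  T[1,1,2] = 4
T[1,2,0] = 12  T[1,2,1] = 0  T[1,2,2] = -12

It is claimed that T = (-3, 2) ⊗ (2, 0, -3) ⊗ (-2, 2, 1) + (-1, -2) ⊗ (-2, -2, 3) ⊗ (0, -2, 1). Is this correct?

Yes

Reconstruct entrywise from the claimed factors. For example, T[0,1,2] = 2 and Σₗ aₗ[0]bₗ[1]cₗ[2] = (-3)·(0)·(1) + (-1)·(-2)·(1) = 2; checking all 18 entries, every one matches. The claim holds.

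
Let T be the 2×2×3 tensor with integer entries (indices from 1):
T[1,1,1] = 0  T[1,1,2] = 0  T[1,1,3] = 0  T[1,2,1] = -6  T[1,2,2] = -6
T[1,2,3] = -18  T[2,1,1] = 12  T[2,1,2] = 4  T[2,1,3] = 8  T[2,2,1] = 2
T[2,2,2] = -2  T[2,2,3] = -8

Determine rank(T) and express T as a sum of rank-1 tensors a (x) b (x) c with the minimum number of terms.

rank(T) = 2

Lower bound: the mode-2 unfolding of T (rows indexed by j, columns by (i,k) = (1,1), (1,2), (1,3), (2,1), (2,2), (2,3)) is [[0, 0, 0, 12, 4, 8], [-6, -6, -18, 2, -2, -8]].
There the 2×2 minor on rows j ∈ {1, 2}, columns (i,k) ∈ {(1,1), (2,1)} is det [[0, 12], [-6, 2]] = 72 ≠ 0, so this unfolding has rank ≥ 2; CP rank is at least every unfolding rank, so rank(T) ≥ 2. (This is only a lower bound: in general the CP rank may exceed every unfolding rank, so we still need to exhibit 2 rank-1 terms summing to T.)
Upper bound — finding two terms. Write S_k = T[:,:,k] for the frontal slices: S₁ = [[0, -6], [12, 2]], S₂ = [[0, -6], [4, -2]], S₃ = [[0, -18], [8, -8]].
If T = a₁ (x) b₁ (x) c₁ + a₂ (x) b₂ (x) c₂ then each S_k = c₁[k]·a₁b₁ᵀ + c₂[k]·a₂b₂ᵀ. S₁ and S₂ are linearly independent, so a₁b₁ᵀ and a₂b₂ᵀ must span the same plane of matrices: they are the rank-1 matrices of the form x·S₁ + y·S₂.
det(x·S₁ + y·S₂) is 72·x² + 96·xy + 24·y² = 24·(x + y)(3·x + y), vanishing at (x:y) = (1:-1) and (1:-3).
M₁ = S₁ − S₂ = [[0, 0], [8, 4]] = 4·[0, 1][2, 1]ᵀ and M₂ = S₁ − 3·S₂ = [[0, 12], [0, 8]] = 4·[3, 2][0, 1]ᵀ, so take a₁ = [0, 1], b₁ = [2, 1], a₂ = [3, 2], b₂ = [0, 1].
Each slice is an integer combination of E₁ = a₁b₁ᵀ and E₂ = a₂b₂ᵀ: S₁ = 6·E₁ − 2·E₂, S₂ = 2·E₁ − 2·E₂, S₃ = 4·E₁ − 6·E₂; reading off coefficients, c₁ = [6, 2, 4] and c₂ = [-2, -2, -6].
Hence T = [0, 1] (x) [2, 1] (x) [6, 2, 4] + [3, 2] (x) [0, 1] (x) [-2, -2, -6], so rank(T) ≤ 2.
These bounds meet, so rank(T) = 2.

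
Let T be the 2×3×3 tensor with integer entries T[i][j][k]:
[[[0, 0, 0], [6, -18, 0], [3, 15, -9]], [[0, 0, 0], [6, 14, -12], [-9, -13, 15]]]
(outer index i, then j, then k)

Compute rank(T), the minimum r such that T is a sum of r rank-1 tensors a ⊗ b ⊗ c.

2

Lower bound: the mode-1 unfolding of T (rows indexed by i, columns by (j,k) = (0,0), (0,1), (0,2), (1,0), (1,1), (1,2), (2,0), (2,1), (2,2)) is [[0, 0, 0, 6, -18, 0, 3, 15, -9], [0, 0, 0, 6, 14, -12, -9, -13, 15]].
There the 2×2 minor on rows i ∈ {0, 1}, columns (j,k) ∈ {(1,0), (1,1)} is det [[6, -18], [6, 14]] = 192 ≠ 0, so this unfolding has rank ≥ 2; CP rank is at least every unfolding rank, so rank(T) ≥ 2. (This is only a lower bound: in general the CP rank may exceed every unfolding rank, so we still need to exhibit 2 rank-1 terms summing to T.)
Upper bound — finding two terms. Write S_k = T[:,:,k] for the frontal slices: S₀ = [[0, 6, 3], [0, 6, -9]], S₁ = [[0, -18, 15], [0, 14, -13]], S₂ = [[0, 0, -9], [0, -12, 15]].
If T = a₁ ⊗ b₁ ⊗ c₁ + a₂ ⊗ b₂ ⊗ c₂ then each S_k = c₁[k]·a₁b₁ᵀ + c₂[k]·a₂b₂ᵀ. S₀ and S₁ are linearly independent, so a₁b₁ᵀ and a₂b₂ᵀ must span the same plane of matrices: they are the rank-1 matrices of the form x·S₀ + y·S₁.
The 2×2 minor of x·S₀ + y·S₁ on rows {0,1}, columns {1,2} is −72·x² − 48·xy + 24·y² = (-24)·(3·x − y)(x + y), vanishing at (x:y) = (1:3) and (1:-1).
M₁ = S₀ + 3·S₁ = [[0, -48, 48], [0, 48, -48]] = (-48)·[1, -1][0, 1, -1]ᵀ and M₂ = S₀ − S₁ = [[0, 24, -12], [0, -8, 4]] = 4·[3, -1][0, 2, -1]ᵀ, so take a₁ = [1, -1], b₁ = [0, 1, -1], a₂ = [3, -1], b₂ = [0, 2, -1].
Each slice is an integer combination of E₁ = a₁b₁ᵀ and E₂ = a₂b₂ᵀ: S₀ = −12·E₁ + 3·E₂, S₁ = −12·E₁ − E₂, S₂ = 18·E₁ − 3·E₂; reading off coefficients, c₁ = [-12, -12, 18] and c₂ = [3, -1, -3].
Hence T = [1, -1] ⊗ [0, 1, -1] ⊗ [-12, -12, 18] + [3, -1] ⊗ [0, 2, -1] ⊗ [3, -1, -3], so rank(T) ≤ 2.
These bounds meet, so rank(T) = 2.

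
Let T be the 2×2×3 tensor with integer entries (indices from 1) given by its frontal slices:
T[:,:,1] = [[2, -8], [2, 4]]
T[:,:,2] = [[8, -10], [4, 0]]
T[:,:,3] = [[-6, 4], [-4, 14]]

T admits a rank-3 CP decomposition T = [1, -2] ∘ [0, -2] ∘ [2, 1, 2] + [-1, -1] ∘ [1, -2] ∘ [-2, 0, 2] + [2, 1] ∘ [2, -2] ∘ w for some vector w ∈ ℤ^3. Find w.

w = [0, 2, -1]

Subtract the known terms from T to get the rank-1 residual R = [2, 1] ∘ [2, -2] ∘ w, so R[i,j,k] = a[i]·b[j]·w[k]. Pick indices with nonzero a[1]·b[1] = (2)·(2) = 4. Only the fibre through (1,1,·) is needed: R[1,1,:] = T[1,1,:] − Σₗ aₗ[1]bₗ[1]cₗ = [2, 8, -6] − (1)·(0)·[2, 1, 2] − (-1)·(1)·[-2, 0, 2] = [0, 8, -4]. Then w[k] = R[1,1,k] / 4 for each k, giving w = [0, 8, -4] / 4 = [0, 2, -1].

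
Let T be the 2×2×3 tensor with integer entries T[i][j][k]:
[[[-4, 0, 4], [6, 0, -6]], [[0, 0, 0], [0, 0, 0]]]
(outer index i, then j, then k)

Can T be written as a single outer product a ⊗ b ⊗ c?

If T = a ⊗ b ⊗ c then every fibre of T is a multiple of the corresponding factor, so read the factors off the fibres through the nonzero entry T[0,0,0] = -4.
The mode-1 fibre T[:,0,0] = [-4, 0] gives a = (1, 0) (primitive direction); the mode-2 fibre T[0,:,0] = [-4, 6] gives b = (2, -3); then c[k] = T[0,0,k] / (a[0]·b[0]) = [-4, 0, 4] / 2 = (-2, 0, 2).
Expanding (1, 0) ⊗ (2, -3) ⊗ (-2, 0, 2) reproduces all 12 entries of T, so T = (1, 0) ⊗ (2, -3) ⊗ (-2, 0, 2) and rank(T) ≤ 1.
Equivalently every frontal slice T[:,:,k] is c[k] times the rank-1 matrix (1, 0) ⊗ (2, -3). So T has rank 1 (it is nonzero).

Yes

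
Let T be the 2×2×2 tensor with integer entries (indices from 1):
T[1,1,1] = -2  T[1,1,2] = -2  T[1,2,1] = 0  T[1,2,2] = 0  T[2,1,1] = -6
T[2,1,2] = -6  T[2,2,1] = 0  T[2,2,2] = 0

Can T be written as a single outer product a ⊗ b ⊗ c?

If T = a ⊗ b ⊗ c then every fibre of T is a multiple of the corresponding factor, so read the factors off the fibres through the nonzero entry T[1,1,1] = -2.
The mode-1 fibre T[:,1,1] = [-2, -6] gives a = (1, 3) (primitive direction); the mode-2 fibre T[1,:,1] = [-2, 0] gives b = (1, 0); then c[k] = T[1,1,k] / (a[1]·b[1]) = [-2, -2] / 1 = (-2, -2).
Expanding (1, 3) ⊗ (1, 0) ⊗ (-2, -2) reproduces all 8 entries of T, so T = (1, 3) ⊗ (1, 0) ⊗ (-2, -2) and rank(T) ≤ 1.
Equivalently every frontal slice T[:,:,k] is c[k] times the rank-1 matrix (1, 3) ⊗ (1, 0). So T has rank 1 (it is nonzero).

Yes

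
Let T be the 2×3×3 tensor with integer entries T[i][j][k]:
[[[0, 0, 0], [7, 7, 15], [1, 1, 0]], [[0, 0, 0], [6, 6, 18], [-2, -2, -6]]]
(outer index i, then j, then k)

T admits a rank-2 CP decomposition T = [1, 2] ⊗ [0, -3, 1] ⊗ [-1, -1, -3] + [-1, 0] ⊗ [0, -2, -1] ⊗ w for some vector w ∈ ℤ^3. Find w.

Subtract the known terms from T to get the rank-1 residual R = [-1, 0] ⊗ [0, -2, -1] ⊗ w, so R[i,j,k] = a[i]·b[j]·w[k]. Pick indices with nonzero a[0]·b[1] = (-1)·(-2) = 2. Only the fibre through (0,1,·) is needed: R[0,1,:] = T[0,1,:] − Σₗ aₗ[0]bₗ[1]cₗ = [7, 7, 15] − (1)·(-3)·[-1, -1, -3] = [4, 4, 6]. Then w[k] = R[0,1,k] / 2 for each k, giving w = [4, 4, 6] / 2 = [2, 2, 3].

w = [2, 2, 3]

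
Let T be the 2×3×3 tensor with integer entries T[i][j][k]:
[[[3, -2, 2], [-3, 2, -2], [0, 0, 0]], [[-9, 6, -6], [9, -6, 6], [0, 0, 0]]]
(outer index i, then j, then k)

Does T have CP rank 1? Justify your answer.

The mode-1 fibre T[:,0,0] = [3, -9] gives a = (1, -3) (primitive direction); the mode-2 fibre T[0,:,0] = [3, -3, 0] gives b = (1, -1, 0); then c[k] = T[0,0,k] / (a[0]·b[0]) = [3, -2, 2] / 1 = (3, -2, 2).
Expanding (1, -3) ⊗ (1, -1, 0) ⊗ (3, -2, 2) reproduces all 18 entries of T, so T = (1, -3) ⊗ (1, -1, 0) ⊗ (3, -2, 2) and rank(T) ≤ 1.
Equivalently every frontal slice T[:,:,k] is c[k] times the rank-1 matrix (1, -3) ⊗ (1, -1, 0). So T has rank 1 (it is nonzero).

Yes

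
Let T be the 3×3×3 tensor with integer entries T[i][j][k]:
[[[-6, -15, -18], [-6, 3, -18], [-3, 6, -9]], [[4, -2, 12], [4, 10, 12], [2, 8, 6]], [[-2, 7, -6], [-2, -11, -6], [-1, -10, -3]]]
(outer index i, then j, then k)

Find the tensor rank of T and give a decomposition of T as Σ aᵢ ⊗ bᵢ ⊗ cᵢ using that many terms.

rank(T) = 2

Lower bound: the mode-3 unfolding of T (rows indexed by k, columns by (i,j) = (0,0), (0,1), (0,2), (1,0), (1,1), (1,2), (2,0), (2,1), (2,2)) is [[-6, -6, -3, 4, 4, 2, -2, -2, -1], [-15, 3, 6, -2, 10, 8, 7, -11, -10], [-18, -18, -9, 12, 12, 6, -6, -6, -3]].
There the 2×2 minor on rows k ∈ {0, 1}, columns (i,j) ∈ {(0,0), (0,1)} is det [[-6, -6], [-15, 3]] = -108 ≠ 0, so this unfolding has rank ≥ 2; CP rank is at least every unfolding rank, so rank(T) ≥ 2. (Unfolding ranks only ever bound the CP rank from below — rank(T) can be strictly larger than all of them — so the matching upper bound has to come from an explicit 2-term decomposition.)
Upper bound — finding two terms. Write S_k = T[:,:,k] for the frontal slices: S₀ = [[-6, -6, -3], [4, 4, 2], [-2, -2, -1]], S₁ = [[-15, 3, 6], [-2, 10, 8], [7, -11, -10]], S₂ = [[-18, -18, -9], [12, 12, 6], [-6, -6, -3]].
If T = a₁ ⊗ b₁ ⊗ c₁ + a₂ ⊗ b₂ ⊗ c₂ then each S_k = c₁[k]·a₁b₁ᵀ + c₂[k]·a₂b₂ᵀ. S₀ and S₁ are linearly independent, so a₁b₁ᵀ and a₂b₂ᵀ must span the same plane of matrices: they are the rank-1 matrices of the form x·S₀ + y·S₁.
The 2×2 minor of x·S₀ + y·S₁ on rows {0,1}, columns {0,1} is −144·xy − 144·y² = (-144)·(y)(x + y), vanishing at (x:y) = (1:0) and (1:-1).
M₁ = S₀ = [[-6, -6, -3], [4, 4, 2], [-2, -2, -1]] = −[3, -2, 1][2, 2, 1]ᵀ and M₂ = S₀ − S₁ = [[9, -9, -9], [6, -6, -6], [-9, 9, 9]] = 3·[3, 2, -3][1, -1, -1]ᵀ, so take a₁ = [3, -2, 1], b₁ = [2, 2, 1], a₂ = [3, 2, -3], b₂ = [1, -1, -1].
Each slice is an integer combination of E₁ = a₁b₁ᵀ and E₂ = a₂b₂ᵀ: S₀ = −E₁, S₁ = −E₁ − 3·E₂, S₂ = −3·E₁; reading off coefficients, c₁ = [-1, -1, -3] and c₂ = [0, -3, 0].
Hence T = [3, -2, 1] ⊗ [2, 2, 1] ⊗ [-1, -1, -3] + [3, 2, -3] ⊗ [1, -1, -1] ⊗ [0, -3, 0], so rank(T) ≤ 2.
These bounds meet, so rank(T) = 2.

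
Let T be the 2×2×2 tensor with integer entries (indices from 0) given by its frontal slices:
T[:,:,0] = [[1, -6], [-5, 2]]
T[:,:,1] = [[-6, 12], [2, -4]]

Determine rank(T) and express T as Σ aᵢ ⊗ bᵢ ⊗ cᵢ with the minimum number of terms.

rank(T) = 2

Lower bound: the mode-3 unfolding of T (rows indexed by k, columns by (i,j) = (0,0), (0,1), (1,0), (1,1)) is [[1, -6, -5, 2], [-6, 12, 2, -4]].
There the 2×2 minor on rows k ∈ {0, 1}, columns (i,j) ∈ {(0,0), (0,1)} is det [[1, -6], [-6, 12]] = -24 ≠ 0, so this unfolding has rank ≥ 2; CP rank is at least every unfolding rank, so rank(T) ≥ 2. (Unfolding ranks only ever bound the CP rank from below — rank(T) can be strictly larger than all of them — so the matching upper bound has to come from an explicit 2-term decomposition.)
Upper bound — finding two terms. Write S_k = T[:,:,k] for the frontal slices: S₀ = [[1, -6], [-5, 2]], S₁ = [[-6, 12], [2, -4]].
If T = a₁ ⊗ b₁ ⊗ c₁ + a₂ ⊗ b₂ ⊗ c₂ then each S_k = c₁[k]·a₁b₁ᵀ + c₂[k]·a₂b₂ᵀ. S₀ and S₁ are linearly independent, so a₁b₁ᵀ and a₂b₂ᵀ must span the same plane of matrices: they are the rank-1 matrices of the form x·S₀ + y·S₁.
det(x·S₀ + y·S₁) is −28·x² + 56·xy = (-28)·(x − 2·y)(x), vanishing at (x:y) = (2:1) and (0:1).
M₁ = 2·S₀ + S₁ = [[-4, 0], [-8, 0]] = (-4)·[1, 2][1, 0]ᵀ and M₂ = S₁ = [[-6, 12], [2, -4]] = (-2)·[3, -1][1, -2]ᵀ, so take a₁ = [1, 2], b₁ = [1, 0], a₂ = [3, -1], b₂ = [1, -2].
Each slice is an integer combination of E₁ = a₁b₁ᵀ and E₂ = a₂b₂ᵀ: S₀ = −2·E₁ + E₂, S₁ = −2·E₂; reading off coefficients, c₁ = [-2, 0] and c₂ = [1, -2].
Hence T = [1, 2] ⊗ [1, 0] ⊗ [-2, 0] + [3, -1] ⊗ [1, -2] ⊗ [1, -2], so rank(T) ≤ 2.
These bounds meet, so rank(T) = 2.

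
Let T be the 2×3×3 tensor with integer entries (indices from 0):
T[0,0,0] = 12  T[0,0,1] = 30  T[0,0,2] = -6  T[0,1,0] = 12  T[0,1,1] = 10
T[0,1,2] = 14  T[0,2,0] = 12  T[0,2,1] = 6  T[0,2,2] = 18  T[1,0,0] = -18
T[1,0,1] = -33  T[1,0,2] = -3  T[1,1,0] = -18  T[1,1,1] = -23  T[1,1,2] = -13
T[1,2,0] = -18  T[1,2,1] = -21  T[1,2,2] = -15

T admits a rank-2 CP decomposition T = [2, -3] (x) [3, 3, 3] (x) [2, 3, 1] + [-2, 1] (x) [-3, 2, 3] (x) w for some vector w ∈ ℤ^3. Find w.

w = [0, 2, -2]

Subtract the known terms from T to get the rank-1 residual R = [-2, 1] (x) [-3, 2, 3] (x) w, so R[i,j,k] = a[i]·b[j]·w[k]. Pick indices with nonzero a[0]·b[0] = (-2)·(-3) = 6. Only the fibre through (0,0,·) is needed: R[0,0,:] = T[0,0,:] − Σₗ aₗ[0]bₗ[0]cₗ = [12, 30, -6] − (2)·(3)·[2, 3, 1] = [0, 12, -12]. Then w[k] = R[0,0,k] / 6 for each k, giving w = [0, 12, -12] / 6 = [0, 2, -2].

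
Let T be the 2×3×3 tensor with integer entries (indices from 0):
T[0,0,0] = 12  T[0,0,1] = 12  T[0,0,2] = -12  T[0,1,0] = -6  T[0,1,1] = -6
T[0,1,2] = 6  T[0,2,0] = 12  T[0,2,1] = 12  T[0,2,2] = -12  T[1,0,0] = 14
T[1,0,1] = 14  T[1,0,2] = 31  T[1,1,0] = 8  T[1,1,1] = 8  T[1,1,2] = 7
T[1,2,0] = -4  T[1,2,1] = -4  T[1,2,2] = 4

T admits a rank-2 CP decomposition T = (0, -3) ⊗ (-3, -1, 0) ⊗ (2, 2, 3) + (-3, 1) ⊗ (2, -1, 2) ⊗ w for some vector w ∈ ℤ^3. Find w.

Subtract the known terms from T to get the rank-1 residual R = (-3, 1) ⊗ (2, -1, 2) ⊗ w, so R[i,j,k] = a[i]·b[j]·w[k]. Pick indices with nonzero a[0]·b[0] = (-3)·(2) = -6. Only the fibre through (0,0,·) is needed: R[0,0,:] = T[0,0,:] − Σₗ aₗ[0]bₗ[0]cₗ = [12, 12, -12] − (0)·(-3)·(2, 2, 3) = [12, 12, -12]. Then w[k] = R[0,0,k] / -6 for each k, giving w = [12, 12, -12] / -6 = (-2, -2, 2).

w = (-2, -2, 2)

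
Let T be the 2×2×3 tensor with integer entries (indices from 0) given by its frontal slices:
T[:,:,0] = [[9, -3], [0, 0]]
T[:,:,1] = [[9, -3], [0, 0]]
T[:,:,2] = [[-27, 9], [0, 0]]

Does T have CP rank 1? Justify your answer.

Yes

If T = a ⊗ b ⊗ c then every fibre of T is a multiple of the corresponding factor, so read the factors off the fibres through the nonzero entry T[0,0,0] = 9.
The mode-1 fibre T[:,0,0] = [9, 0] gives a = (1, 0) (primitive direction); the mode-2 fibre T[0,:,0] = [9, -3] gives b = (3, -1); then c[k] = T[0,0,k] / (a[0]·b[0]) = [9, 9, -27] / 3 = (3, 3, -9).
Expanding (1, 0) ⊗ (3, -1) ⊗ (3, 3, -9) reproduces all 12 entries of T, so T = (1, 0) ⊗ (3, -1) ⊗ (3, 3, -9) and rank(T) ≤ 1.
Equivalently every frontal slice T[:,:,k] is c[k] times the rank-1 matrix (1, 0) ⊗ (3, -1). So T has rank 1 (it is nonzero).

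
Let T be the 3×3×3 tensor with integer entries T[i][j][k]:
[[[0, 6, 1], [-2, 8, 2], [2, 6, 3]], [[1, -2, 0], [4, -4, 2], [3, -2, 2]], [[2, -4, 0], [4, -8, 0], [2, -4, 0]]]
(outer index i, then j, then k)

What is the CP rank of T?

Lower bound: the mode-1 unfolding of T (rows indexed by i, columns by (j,k) = (0,0), (0,1), (0,2), (1,0), (1,1), (1,2), (2,0), (2,1), (2,2)) is [[0, 6, 1, -2, 8, 2, 2, 6, 3], [1, -2, 0, 4, -4, 2, 3, -2, 2], [2, -4, 0, 4, -8, 0, 2, -4, 0]].
There the 3×3 minor on rows i ∈ {0, 1, 2}, columns (j,k) ∈ {(0,0), (0,1), (1,0)} is det [[0, 6, -2], [1, -2, 4], [2, -4, 4]] = 24 ≠ 0, so this unfolding has rank ≥ 3; CP rank is at least every unfolding rank, so rank(T) ≥ 3. (Flattening ranks never certify an upper bound on CP rank; for that we must actually write T with 3 rank-1 terms.)
Upper bound: T is a sum of 3 rank-1 terms, T = [1, 0, 0] (x) [1, 0, 1] (x) [2, 2, 1] + [1, 1, 0] (x) [0, 1, 1] (x) [2, 0, 2] + [2, -1, -2] (x) [1, 2, 1] (x) [-1, 2, 0] (one valid choice — decompositions are not unique — normalised so each a, b is primitive with positive first nonzero entry; check it by expanding all entries), so rank(T) ≤ 3.
These bounds meet, so rank(T) = 3.

3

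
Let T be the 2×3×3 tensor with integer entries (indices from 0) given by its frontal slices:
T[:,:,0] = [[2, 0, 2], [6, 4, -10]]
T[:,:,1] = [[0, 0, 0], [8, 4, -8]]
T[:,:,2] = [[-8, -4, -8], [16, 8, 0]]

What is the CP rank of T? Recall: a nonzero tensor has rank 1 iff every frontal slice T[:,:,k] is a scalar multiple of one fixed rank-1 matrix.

3

Lower bound: the mode-3 unfolding of T (rows indexed by k, columns by (i,j) = (0,0), (0,1), (0,2), (1,0), (1,1), (1,2)) is [[2, 0, 2, 6, 4, -10], [0, 0, 0, 8, 4, -8], [-8, -4, -8, 16, 8, 0]].
There the 3×3 minor on rows k ∈ {0, 1, 2}, columns (i,j) ∈ {(0,0), (0,1), (1,0)} is det [[2, 0, 6], [0, 0, 8], [-8, -4, 16]] = 64 ≠ 0, so this unfolding has rank ≥ 3; CP rank is at least every unfolding rank, so rank(T) ≥ 3. (Flattening ranks never certify an upper bound on CP rank; for that we must actually write T with 3 rank-1 terms.)
Upper bound: T is a sum of 3 rank-1 terms, T = (0, 1) ⊗ (2, 1, -2) ⊗ (4, 4, 4) + (1, -1) ⊗ (1, 1, 1) ⊗ (-2, 0, 0) + (1, -1) ⊗ (2, 1, 2) ⊗ (2, 0, -4) (written with every a and b primitive with positive leading entry and the scale carried by c; CP decompositions are not unique, and this one is verified by expanding entrywise), so rank(T) ≤ 3.
These bounds meet, so rank(T) = 3.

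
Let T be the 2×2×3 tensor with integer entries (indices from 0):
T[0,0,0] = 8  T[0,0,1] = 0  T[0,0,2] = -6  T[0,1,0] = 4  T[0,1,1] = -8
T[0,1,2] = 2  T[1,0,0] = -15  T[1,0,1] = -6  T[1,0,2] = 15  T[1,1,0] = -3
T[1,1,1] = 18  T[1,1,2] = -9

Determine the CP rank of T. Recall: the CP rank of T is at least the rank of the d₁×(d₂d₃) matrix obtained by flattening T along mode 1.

2

Lower bound: the mode-3 unfolding of T (rows indexed by k, columns by (i,j) = (0,0), (0,1), (1,0), (1,1)) is [[8, 4, -15, -3], [0, -8, -6, 18], [-6, 2, 15, -9]].
There the 2×2 minor on rows k ∈ {0, 1}, columns (i,j) ∈ {(0,0), (0,1)} is det [[8, 4], [0, -8]] = -64 ≠ 0, so this unfolding has rank ≥ 2; CP rank is at least every unfolding rank, so rank(T) ≥ 2. (This is only a lower bound: in general the CP rank may exceed every unfolding rank, so we still need to exhibit 2 rank-1 terms summing to T.)
Upper bound — finding two terms. Write S_k = T[:,:,k] for the frontal slices: S₀ = [[8, 4], [-15, -3]], S₁ = [[0, -8], [-6, 18]], S₂ = [[-6, 2], [15, -9]].
If T = a₁ ∘ b₁ ∘ c₁ + a₂ ∘ b₂ ∘ c₂ then each S_k = c₁[k]·a₁b₁ᵀ + c₂[k]·a₂b₂ᵀ. S₀ and S₁ are linearly independent, so a₁b₁ᵀ and a₂b₂ᵀ must span the same plane of matrices: they are the rank-1 matrices of the form x·S₀ + y·S₁.
det(x·S₀ + y·S₁) is 36·x² + 48·xy − 48·y² = 12·(3·x − 2·y)(x + 2·y), vanishing at (x:y) = (2:3) and (2:-1).
M₁ = 2·S₀ + 3·S₁ = [[16, -16], [-48, 48]] = 16·[1, -3][1, -1]ᵀ and M₂ = 2·S₀ − S₁ = [[16, 16], [-24, -24]] = 8·[2, -3][1, 1]ᵀ, so take a₁ = [1, -3], b₁ = [1, -1], a₂ = [2, -3], b₂ = [1, 1].
Each slice is an integer combination of E₁ = a₁b₁ᵀ and E₂ = a₂b₂ᵀ: S₀ = 2·E₁ + 3·E₂, S₁ = 4·E₁ − 2·E₂, S₂ = −4·E₁ − E₂; reading off coefficients, c₁ = [2, 4, -4] and c₂ = [3, -2, -1].
Hence T = [1, -3] ∘ [1, -1] ∘ [2, 4, -4] + [2, -3] ∘ [1, 1] ∘ [3, -2, -1], so rank(T) ≤ 2.
These bounds meet, so rank(T) = 2.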